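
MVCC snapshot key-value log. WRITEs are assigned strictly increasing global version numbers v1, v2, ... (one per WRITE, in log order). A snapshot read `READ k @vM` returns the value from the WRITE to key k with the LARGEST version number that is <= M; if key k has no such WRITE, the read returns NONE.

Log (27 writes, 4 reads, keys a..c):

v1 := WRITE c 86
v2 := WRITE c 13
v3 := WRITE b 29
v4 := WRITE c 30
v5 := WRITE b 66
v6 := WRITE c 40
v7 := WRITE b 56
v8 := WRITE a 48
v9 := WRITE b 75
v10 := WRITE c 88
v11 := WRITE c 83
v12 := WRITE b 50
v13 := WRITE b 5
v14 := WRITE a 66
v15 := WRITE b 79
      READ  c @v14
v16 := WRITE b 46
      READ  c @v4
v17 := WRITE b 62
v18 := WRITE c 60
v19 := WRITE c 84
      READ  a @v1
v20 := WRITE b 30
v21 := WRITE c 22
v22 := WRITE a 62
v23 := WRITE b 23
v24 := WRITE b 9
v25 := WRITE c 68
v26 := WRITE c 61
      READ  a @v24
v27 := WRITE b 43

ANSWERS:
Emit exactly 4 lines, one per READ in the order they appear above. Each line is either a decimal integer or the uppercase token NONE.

Answer: 83
30
NONE
62

Derivation:
v1: WRITE c=86  (c history now [(1, 86)])
v2: WRITE c=13  (c history now [(1, 86), (2, 13)])
v3: WRITE b=29  (b history now [(3, 29)])
v4: WRITE c=30  (c history now [(1, 86), (2, 13), (4, 30)])
v5: WRITE b=66  (b history now [(3, 29), (5, 66)])
v6: WRITE c=40  (c history now [(1, 86), (2, 13), (4, 30), (6, 40)])
v7: WRITE b=56  (b history now [(3, 29), (5, 66), (7, 56)])
v8: WRITE a=48  (a history now [(8, 48)])
v9: WRITE b=75  (b history now [(3, 29), (5, 66), (7, 56), (9, 75)])
v10: WRITE c=88  (c history now [(1, 86), (2, 13), (4, 30), (6, 40), (10, 88)])
v11: WRITE c=83  (c history now [(1, 86), (2, 13), (4, 30), (6, 40), (10, 88), (11, 83)])
v12: WRITE b=50  (b history now [(3, 29), (5, 66), (7, 56), (9, 75), (12, 50)])
v13: WRITE b=5  (b history now [(3, 29), (5, 66), (7, 56), (9, 75), (12, 50), (13, 5)])
v14: WRITE a=66  (a history now [(8, 48), (14, 66)])
v15: WRITE b=79  (b history now [(3, 29), (5, 66), (7, 56), (9, 75), (12, 50), (13, 5), (15, 79)])
READ c @v14: history=[(1, 86), (2, 13), (4, 30), (6, 40), (10, 88), (11, 83)] -> pick v11 -> 83
v16: WRITE b=46  (b history now [(3, 29), (5, 66), (7, 56), (9, 75), (12, 50), (13, 5), (15, 79), (16, 46)])
READ c @v4: history=[(1, 86), (2, 13), (4, 30), (6, 40), (10, 88), (11, 83)] -> pick v4 -> 30
v17: WRITE b=62  (b history now [(3, 29), (5, 66), (7, 56), (9, 75), (12, 50), (13, 5), (15, 79), (16, 46), (17, 62)])
v18: WRITE c=60  (c history now [(1, 86), (2, 13), (4, 30), (6, 40), (10, 88), (11, 83), (18, 60)])
v19: WRITE c=84  (c history now [(1, 86), (2, 13), (4, 30), (6, 40), (10, 88), (11, 83), (18, 60), (19, 84)])
READ a @v1: history=[(8, 48), (14, 66)] -> no version <= 1 -> NONE
v20: WRITE b=30  (b history now [(3, 29), (5, 66), (7, 56), (9, 75), (12, 50), (13, 5), (15, 79), (16, 46), (17, 62), (20, 30)])
v21: WRITE c=22  (c history now [(1, 86), (2, 13), (4, 30), (6, 40), (10, 88), (11, 83), (18, 60), (19, 84), (21, 22)])
v22: WRITE a=62  (a history now [(8, 48), (14, 66), (22, 62)])
v23: WRITE b=23  (b history now [(3, 29), (5, 66), (7, 56), (9, 75), (12, 50), (13, 5), (15, 79), (16, 46), (17, 62), (20, 30), (23, 23)])
v24: WRITE b=9  (b history now [(3, 29), (5, 66), (7, 56), (9, 75), (12, 50), (13, 5), (15, 79), (16, 46), (17, 62), (20, 30), (23, 23), (24, 9)])
v25: WRITE c=68  (c history now [(1, 86), (2, 13), (4, 30), (6, 40), (10, 88), (11, 83), (18, 60), (19, 84), (21, 22), (25, 68)])
v26: WRITE c=61  (c history now [(1, 86), (2, 13), (4, 30), (6, 40), (10, 88), (11, 83), (18, 60), (19, 84), (21, 22), (25, 68), (26, 61)])
READ a @v24: history=[(8, 48), (14, 66), (22, 62)] -> pick v22 -> 62
v27: WRITE b=43  (b history now [(3, 29), (5, 66), (7, 56), (9, 75), (12, 50), (13, 5), (15, 79), (16, 46), (17, 62), (20, 30), (23, 23), (24, 9), (27, 43)])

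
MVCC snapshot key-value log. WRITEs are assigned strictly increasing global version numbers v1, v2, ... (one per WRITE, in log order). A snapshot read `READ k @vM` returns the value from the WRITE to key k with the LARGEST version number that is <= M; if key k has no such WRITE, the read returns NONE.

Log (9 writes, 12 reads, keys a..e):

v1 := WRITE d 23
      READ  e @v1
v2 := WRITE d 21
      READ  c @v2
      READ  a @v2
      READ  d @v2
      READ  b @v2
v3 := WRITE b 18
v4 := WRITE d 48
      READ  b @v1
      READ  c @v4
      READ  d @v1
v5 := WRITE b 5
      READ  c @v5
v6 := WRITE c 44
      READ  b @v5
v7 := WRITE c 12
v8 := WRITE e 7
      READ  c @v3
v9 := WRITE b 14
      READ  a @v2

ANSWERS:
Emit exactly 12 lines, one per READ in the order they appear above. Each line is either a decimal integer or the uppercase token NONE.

Answer: NONE
NONE
NONE
21
NONE
NONE
NONE
23
NONE
5
NONE
NONE

Derivation:
v1: WRITE d=23  (d history now [(1, 23)])
READ e @v1: history=[] -> no version <= 1 -> NONE
v2: WRITE d=21  (d history now [(1, 23), (2, 21)])
READ c @v2: history=[] -> no version <= 2 -> NONE
READ a @v2: history=[] -> no version <= 2 -> NONE
READ d @v2: history=[(1, 23), (2, 21)] -> pick v2 -> 21
READ b @v2: history=[] -> no version <= 2 -> NONE
v3: WRITE b=18  (b history now [(3, 18)])
v4: WRITE d=48  (d history now [(1, 23), (2, 21), (4, 48)])
READ b @v1: history=[(3, 18)] -> no version <= 1 -> NONE
READ c @v4: history=[] -> no version <= 4 -> NONE
READ d @v1: history=[(1, 23), (2, 21), (4, 48)] -> pick v1 -> 23
v5: WRITE b=5  (b history now [(3, 18), (5, 5)])
READ c @v5: history=[] -> no version <= 5 -> NONE
v6: WRITE c=44  (c history now [(6, 44)])
READ b @v5: history=[(3, 18), (5, 5)] -> pick v5 -> 5
v7: WRITE c=12  (c history now [(6, 44), (7, 12)])
v8: WRITE e=7  (e history now [(8, 7)])
READ c @v3: history=[(6, 44), (7, 12)] -> no version <= 3 -> NONE
v9: WRITE b=14  (b history now [(3, 18), (5, 5), (9, 14)])
READ a @v2: history=[] -> no version <= 2 -> NONE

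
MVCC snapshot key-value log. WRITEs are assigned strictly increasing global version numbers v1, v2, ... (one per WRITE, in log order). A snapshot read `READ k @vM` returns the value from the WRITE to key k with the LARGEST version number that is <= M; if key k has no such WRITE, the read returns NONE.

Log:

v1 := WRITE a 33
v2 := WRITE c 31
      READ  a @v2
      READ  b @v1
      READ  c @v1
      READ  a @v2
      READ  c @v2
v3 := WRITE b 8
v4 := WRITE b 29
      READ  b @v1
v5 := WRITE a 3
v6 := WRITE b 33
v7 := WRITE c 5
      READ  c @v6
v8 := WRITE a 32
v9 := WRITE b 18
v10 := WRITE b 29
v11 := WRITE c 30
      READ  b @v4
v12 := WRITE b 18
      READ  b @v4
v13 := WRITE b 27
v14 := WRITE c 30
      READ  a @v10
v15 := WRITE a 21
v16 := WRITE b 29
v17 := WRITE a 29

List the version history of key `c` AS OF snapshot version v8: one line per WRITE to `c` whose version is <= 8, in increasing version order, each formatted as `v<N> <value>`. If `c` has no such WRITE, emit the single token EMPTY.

Scan writes for key=c with version <= 8:
  v1 WRITE a 33 -> skip
  v2 WRITE c 31 -> keep
  v3 WRITE b 8 -> skip
  v4 WRITE b 29 -> skip
  v5 WRITE a 3 -> skip
  v6 WRITE b 33 -> skip
  v7 WRITE c 5 -> keep
  v8 WRITE a 32 -> skip
  v9 WRITE b 18 -> skip
  v10 WRITE b 29 -> skip
  v11 WRITE c 30 -> drop (> snap)
  v12 WRITE b 18 -> skip
  v13 WRITE b 27 -> skip
  v14 WRITE c 30 -> drop (> snap)
  v15 WRITE a 21 -> skip
  v16 WRITE b 29 -> skip
  v17 WRITE a 29 -> skip
Collected: [(2, 31), (7, 5)]

Answer: v2 31
v7 5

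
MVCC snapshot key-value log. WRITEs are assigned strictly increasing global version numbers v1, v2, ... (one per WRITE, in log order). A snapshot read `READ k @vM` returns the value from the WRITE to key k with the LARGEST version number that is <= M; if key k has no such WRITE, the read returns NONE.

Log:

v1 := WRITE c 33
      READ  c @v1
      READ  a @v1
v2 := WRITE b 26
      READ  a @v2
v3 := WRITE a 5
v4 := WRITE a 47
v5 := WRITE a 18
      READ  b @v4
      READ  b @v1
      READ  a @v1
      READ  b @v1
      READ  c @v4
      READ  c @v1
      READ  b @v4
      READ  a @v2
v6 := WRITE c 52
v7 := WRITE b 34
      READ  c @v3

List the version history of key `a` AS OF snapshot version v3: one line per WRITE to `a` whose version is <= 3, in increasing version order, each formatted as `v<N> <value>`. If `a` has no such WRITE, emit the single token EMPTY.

Answer: v3 5

Derivation:
Scan writes for key=a with version <= 3:
  v1 WRITE c 33 -> skip
  v2 WRITE b 26 -> skip
  v3 WRITE a 5 -> keep
  v4 WRITE a 47 -> drop (> snap)
  v5 WRITE a 18 -> drop (> snap)
  v6 WRITE c 52 -> skip
  v7 WRITE b 34 -> skip
Collected: [(3, 5)]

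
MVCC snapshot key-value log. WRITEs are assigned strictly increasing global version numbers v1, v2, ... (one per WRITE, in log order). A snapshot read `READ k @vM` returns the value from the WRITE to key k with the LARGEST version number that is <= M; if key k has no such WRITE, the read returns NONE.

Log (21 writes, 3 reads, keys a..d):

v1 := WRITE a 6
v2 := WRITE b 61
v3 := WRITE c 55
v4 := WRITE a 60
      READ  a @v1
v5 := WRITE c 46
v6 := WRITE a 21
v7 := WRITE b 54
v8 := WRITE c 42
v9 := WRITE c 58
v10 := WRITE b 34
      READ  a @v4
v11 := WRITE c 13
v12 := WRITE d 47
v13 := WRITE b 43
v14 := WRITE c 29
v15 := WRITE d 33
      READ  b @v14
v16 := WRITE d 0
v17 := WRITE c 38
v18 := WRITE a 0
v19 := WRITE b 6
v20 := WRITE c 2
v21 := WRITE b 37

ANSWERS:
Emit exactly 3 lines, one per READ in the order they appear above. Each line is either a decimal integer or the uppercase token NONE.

Answer: 6
60
43

Derivation:
v1: WRITE a=6  (a history now [(1, 6)])
v2: WRITE b=61  (b history now [(2, 61)])
v3: WRITE c=55  (c history now [(3, 55)])
v4: WRITE a=60  (a history now [(1, 6), (4, 60)])
READ a @v1: history=[(1, 6), (4, 60)] -> pick v1 -> 6
v5: WRITE c=46  (c history now [(3, 55), (5, 46)])
v6: WRITE a=21  (a history now [(1, 6), (4, 60), (6, 21)])
v7: WRITE b=54  (b history now [(2, 61), (7, 54)])
v8: WRITE c=42  (c history now [(3, 55), (5, 46), (8, 42)])
v9: WRITE c=58  (c history now [(3, 55), (5, 46), (8, 42), (9, 58)])
v10: WRITE b=34  (b history now [(2, 61), (7, 54), (10, 34)])
READ a @v4: history=[(1, 6), (4, 60), (6, 21)] -> pick v4 -> 60
v11: WRITE c=13  (c history now [(3, 55), (5, 46), (8, 42), (9, 58), (11, 13)])
v12: WRITE d=47  (d history now [(12, 47)])
v13: WRITE b=43  (b history now [(2, 61), (7, 54), (10, 34), (13, 43)])
v14: WRITE c=29  (c history now [(3, 55), (5, 46), (8, 42), (9, 58), (11, 13), (14, 29)])
v15: WRITE d=33  (d history now [(12, 47), (15, 33)])
READ b @v14: history=[(2, 61), (7, 54), (10, 34), (13, 43)] -> pick v13 -> 43
v16: WRITE d=0  (d history now [(12, 47), (15, 33), (16, 0)])
v17: WRITE c=38  (c history now [(3, 55), (5, 46), (8, 42), (9, 58), (11, 13), (14, 29), (17, 38)])
v18: WRITE a=0  (a history now [(1, 6), (4, 60), (6, 21), (18, 0)])
v19: WRITE b=6  (b history now [(2, 61), (7, 54), (10, 34), (13, 43), (19, 6)])
v20: WRITE c=2  (c history now [(3, 55), (5, 46), (8, 42), (9, 58), (11, 13), (14, 29), (17, 38), (20, 2)])
v21: WRITE b=37  (b history now [(2, 61), (7, 54), (10, 34), (13, 43), (19, 6), (21, 37)])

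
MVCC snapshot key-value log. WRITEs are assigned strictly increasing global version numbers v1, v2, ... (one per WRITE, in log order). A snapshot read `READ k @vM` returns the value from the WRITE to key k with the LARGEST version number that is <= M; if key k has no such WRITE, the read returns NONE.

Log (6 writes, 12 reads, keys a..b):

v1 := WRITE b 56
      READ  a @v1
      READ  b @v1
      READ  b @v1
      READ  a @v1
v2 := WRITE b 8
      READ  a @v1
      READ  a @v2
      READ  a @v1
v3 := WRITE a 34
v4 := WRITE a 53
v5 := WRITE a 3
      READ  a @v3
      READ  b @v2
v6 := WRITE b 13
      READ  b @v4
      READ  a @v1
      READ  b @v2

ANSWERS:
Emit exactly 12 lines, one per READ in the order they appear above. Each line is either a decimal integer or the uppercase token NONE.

Answer: NONE
56
56
NONE
NONE
NONE
NONE
34
8
8
NONE
8

Derivation:
v1: WRITE b=56  (b history now [(1, 56)])
READ a @v1: history=[] -> no version <= 1 -> NONE
READ b @v1: history=[(1, 56)] -> pick v1 -> 56
READ b @v1: history=[(1, 56)] -> pick v1 -> 56
READ a @v1: history=[] -> no version <= 1 -> NONE
v2: WRITE b=8  (b history now [(1, 56), (2, 8)])
READ a @v1: history=[] -> no version <= 1 -> NONE
READ a @v2: history=[] -> no version <= 2 -> NONE
READ a @v1: history=[] -> no version <= 1 -> NONE
v3: WRITE a=34  (a history now [(3, 34)])
v4: WRITE a=53  (a history now [(3, 34), (4, 53)])
v5: WRITE a=3  (a history now [(3, 34), (4, 53), (5, 3)])
READ a @v3: history=[(3, 34), (4, 53), (5, 3)] -> pick v3 -> 34
READ b @v2: history=[(1, 56), (2, 8)] -> pick v2 -> 8
v6: WRITE b=13  (b history now [(1, 56), (2, 8), (6, 13)])
READ b @v4: history=[(1, 56), (2, 8), (6, 13)] -> pick v2 -> 8
READ a @v1: history=[(3, 34), (4, 53), (5, 3)] -> no version <= 1 -> NONE
READ b @v2: history=[(1, 56), (2, 8), (6, 13)] -> pick v2 -> 8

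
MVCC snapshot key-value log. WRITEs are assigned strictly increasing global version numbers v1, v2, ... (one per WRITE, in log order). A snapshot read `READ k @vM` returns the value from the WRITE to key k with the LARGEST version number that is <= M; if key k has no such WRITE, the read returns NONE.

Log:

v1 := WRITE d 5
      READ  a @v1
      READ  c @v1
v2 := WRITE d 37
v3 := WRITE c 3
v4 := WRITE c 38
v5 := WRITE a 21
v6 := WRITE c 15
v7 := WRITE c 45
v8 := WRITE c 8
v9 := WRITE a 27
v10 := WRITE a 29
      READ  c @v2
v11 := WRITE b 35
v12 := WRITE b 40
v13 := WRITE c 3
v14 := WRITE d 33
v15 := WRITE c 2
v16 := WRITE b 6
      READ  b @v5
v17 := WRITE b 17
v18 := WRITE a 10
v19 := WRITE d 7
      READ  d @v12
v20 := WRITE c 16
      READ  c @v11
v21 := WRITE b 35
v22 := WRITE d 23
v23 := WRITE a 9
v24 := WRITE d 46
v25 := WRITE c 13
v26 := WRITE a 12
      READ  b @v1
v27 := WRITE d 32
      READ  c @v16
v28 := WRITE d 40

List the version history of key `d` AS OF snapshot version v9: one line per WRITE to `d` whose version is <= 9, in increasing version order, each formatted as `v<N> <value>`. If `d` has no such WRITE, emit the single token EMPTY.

Scan writes for key=d with version <= 9:
  v1 WRITE d 5 -> keep
  v2 WRITE d 37 -> keep
  v3 WRITE c 3 -> skip
  v4 WRITE c 38 -> skip
  v5 WRITE a 21 -> skip
  v6 WRITE c 15 -> skip
  v7 WRITE c 45 -> skip
  v8 WRITE c 8 -> skip
  v9 WRITE a 27 -> skip
  v10 WRITE a 29 -> skip
  v11 WRITE b 35 -> skip
  v12 WRITE b 40 -> skip
  v13 WRITE c 3 -> skip
  v14 WRITE d 33 -> drop (> snap)
  v15 WRITE c 2 -> skip
  v16 WRITE b 6 -> skip
  v17 WRITE b 17 -> skip
  v18 WRITE a 10 -> skip
  v19 WRITE d 7 -> drop (> snap)
  v20 WRITE c 16 -> skip
  v21 WRITE b 35 -> skip
  v22 WRITE d 23 -> drop (> snap)
  v23 WRITE a 9 -> skip
  v24 WRITE d 46 -> drop (> snap)
  v25 WRITE c 13 -> skip
  v26 WRITE a 12 -> skip
  v27 WRITE d 32 -> drop (> snap)
  v28 WRITE d 40 -> drop (> snap)
Collected: [(1, 5), (2, 37)]

Answer: v1 5
v2 37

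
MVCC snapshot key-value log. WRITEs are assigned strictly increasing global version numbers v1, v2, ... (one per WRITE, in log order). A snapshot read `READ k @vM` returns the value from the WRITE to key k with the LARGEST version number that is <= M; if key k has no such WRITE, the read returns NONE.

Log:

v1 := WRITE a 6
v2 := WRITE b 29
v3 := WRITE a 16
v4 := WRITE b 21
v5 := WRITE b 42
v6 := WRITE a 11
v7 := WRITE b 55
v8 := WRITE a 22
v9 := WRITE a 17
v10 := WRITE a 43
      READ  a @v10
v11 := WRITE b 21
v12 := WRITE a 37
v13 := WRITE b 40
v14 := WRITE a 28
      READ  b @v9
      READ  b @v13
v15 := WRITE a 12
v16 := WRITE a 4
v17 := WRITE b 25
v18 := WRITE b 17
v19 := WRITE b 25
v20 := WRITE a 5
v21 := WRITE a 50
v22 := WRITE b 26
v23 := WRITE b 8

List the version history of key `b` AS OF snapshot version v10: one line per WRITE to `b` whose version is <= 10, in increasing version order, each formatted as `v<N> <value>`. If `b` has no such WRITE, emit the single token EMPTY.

Answer: v2 29
v4 21
v5 42
v7 55

Derivation:
Scan writes for key=b with version <= 10:
  v1 WRITE a 6 -> skip
  v2 WRITE b 29 -> keep
  v3 WRITE a 16 -> skip
  v4 WRITE b 21 -> keep
  v5 WRITE b 42 -> keep
  v6 WRITE a 11 -> skip
  v7 WRITE b 55 -> keep
  v8 WRITE a 22 -> skip
  v9 WRITE a 17 -> skip
  v10 WRITE a 43 -> skip
  v11 WRITE b 21 -> drop (> snap)
  v12 WRITE a 37 -> skip
  v13 WRITE b 40 -> drop (> snap)
  v14 WRITE a 28 -> skip
  v15 WRITE a 12 -> skip
  v16 WRITE a 4 -> skip
  v17 WRITE b 25 -> drop (> snap)
  v18 WRITE b 17 -> drop (> snap)
  v19 WRITE b 25 -> drop (> snap)
  v20 WRITE a 5 -> skip
  v21 WRITE a 50 -> skip
  v22 WRITE b 26 -> drop (> snap)
  v23 WRITE b 8 -> drop (> snap)
Collected: [(2, 29), (4, 21), (5, 42), (7, 55)]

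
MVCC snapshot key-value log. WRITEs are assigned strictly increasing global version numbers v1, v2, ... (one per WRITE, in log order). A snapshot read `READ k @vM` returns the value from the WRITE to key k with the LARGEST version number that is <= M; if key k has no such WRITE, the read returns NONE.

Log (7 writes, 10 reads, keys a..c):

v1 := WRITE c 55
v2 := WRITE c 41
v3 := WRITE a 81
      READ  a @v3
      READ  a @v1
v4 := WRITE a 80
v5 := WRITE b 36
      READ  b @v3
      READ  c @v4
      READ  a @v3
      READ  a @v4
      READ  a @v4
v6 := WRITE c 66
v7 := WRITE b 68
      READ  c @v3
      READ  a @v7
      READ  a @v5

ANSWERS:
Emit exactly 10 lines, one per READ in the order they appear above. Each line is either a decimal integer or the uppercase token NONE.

v1: WRITE c=55  (c history now [(1, 55)])
v2: WRITE c=41  (c history now [(1, 55), (2, 41)])
v3: WRITE a=81  (a history now [(3, 81)])
READ a @v3: history=[(3, 81)] -> pick v3 -> 81
READ a @v1: history=[(3, 81)] -> no version <= 1 -> NONE
v4: WRITE a=80  (a history now [(3, 81), (4, 80)])
v5: WRITE b=36  (b history now [(5, 36)])
READ b @v3: history=[(5, 36)] -> no version <= 3 -> NONE
READ c @v4: history=[(1, 55), (2, 41)] -> pick v2 -> 41
READ a @v3: history=[(3, 81), (4, 80)] -> pick v3 -> 81
READ a @v4: history=[(3, 81), (4, 80)] -> pick v4 -> 80
READ a @v4: history=[(3, 81), (4, 80)] -> pick v4 -> 80
v6: WRITE c=66  (c history now [(1, 55), (2, 41), (6, 66)])
v7: WRITE b=68  (b history now [(5, 36), (7, 68)])
READ c @v3: history=[(1, 55), (2, 41), (6, 66)] -> pick v2 -> 41
READ a @v7: history=[(3, 81), (4, 80)] -> pick v4 -> 80
READ a @v5: history=[(3, 81), (4, 80)] -> pick v4 -> 80

Answer: 81
NONE
NONE
41
81
80
80
41
80
80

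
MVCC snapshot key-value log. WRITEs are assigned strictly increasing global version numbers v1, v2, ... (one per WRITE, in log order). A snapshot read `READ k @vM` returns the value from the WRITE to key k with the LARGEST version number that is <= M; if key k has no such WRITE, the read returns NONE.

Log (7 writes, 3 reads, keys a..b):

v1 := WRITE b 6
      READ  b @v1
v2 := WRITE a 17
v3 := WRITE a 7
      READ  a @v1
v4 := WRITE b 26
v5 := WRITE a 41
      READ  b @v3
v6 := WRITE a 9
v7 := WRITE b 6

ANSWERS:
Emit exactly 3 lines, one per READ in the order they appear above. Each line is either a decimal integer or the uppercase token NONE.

v1: WRITE b=6  (b history now [(1, 6)])
READ b @v1: history=[(1, 6)] -> pick v1 -> 6
v2: WRITE a=17  (a history now [(2, 17)])
v3: WRITE a=7  (a history now [(2, 17), (3, 7)])
READ a @v1: history=[(2, 17), (3, 7)] -> no version <= 1 -> NONE
v4: WRITE b=26  (b history now [(1, 6), (4, 26)])
v5: WRITE a=41  (a history now [(2, 17), (3, 7), (5, 41)])
READ b @v3: history=[(1, 6), (4, 26)] -> pick v1 -> 6
v6: WRITE a=9  (a history now [(2, 17), (3, 7), (5, 41), (6, 9)])
v7: WRITE b=6  (b history now [(1, 6), (4, 26), (7, 6)])

Answer: 6
NONE
6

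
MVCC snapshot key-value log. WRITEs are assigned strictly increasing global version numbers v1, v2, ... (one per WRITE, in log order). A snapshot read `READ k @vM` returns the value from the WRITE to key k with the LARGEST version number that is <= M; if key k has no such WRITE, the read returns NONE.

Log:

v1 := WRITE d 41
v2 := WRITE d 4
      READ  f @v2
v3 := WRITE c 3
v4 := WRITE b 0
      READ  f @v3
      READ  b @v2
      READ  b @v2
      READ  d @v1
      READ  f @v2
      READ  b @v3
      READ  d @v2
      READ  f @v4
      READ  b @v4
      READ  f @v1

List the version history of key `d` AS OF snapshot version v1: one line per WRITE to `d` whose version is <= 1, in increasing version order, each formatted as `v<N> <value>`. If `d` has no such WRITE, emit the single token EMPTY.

Scan writes for key=d with version <= 1:
  v1 WRITE d 41 -> keep
  v2 WRITE d 4 -> drop (> snap)
  v3 WRITE c 3 -> skip
  v4 WRITE b 0 -> skip
Collected: [(1, 41)]

Answer: v1 41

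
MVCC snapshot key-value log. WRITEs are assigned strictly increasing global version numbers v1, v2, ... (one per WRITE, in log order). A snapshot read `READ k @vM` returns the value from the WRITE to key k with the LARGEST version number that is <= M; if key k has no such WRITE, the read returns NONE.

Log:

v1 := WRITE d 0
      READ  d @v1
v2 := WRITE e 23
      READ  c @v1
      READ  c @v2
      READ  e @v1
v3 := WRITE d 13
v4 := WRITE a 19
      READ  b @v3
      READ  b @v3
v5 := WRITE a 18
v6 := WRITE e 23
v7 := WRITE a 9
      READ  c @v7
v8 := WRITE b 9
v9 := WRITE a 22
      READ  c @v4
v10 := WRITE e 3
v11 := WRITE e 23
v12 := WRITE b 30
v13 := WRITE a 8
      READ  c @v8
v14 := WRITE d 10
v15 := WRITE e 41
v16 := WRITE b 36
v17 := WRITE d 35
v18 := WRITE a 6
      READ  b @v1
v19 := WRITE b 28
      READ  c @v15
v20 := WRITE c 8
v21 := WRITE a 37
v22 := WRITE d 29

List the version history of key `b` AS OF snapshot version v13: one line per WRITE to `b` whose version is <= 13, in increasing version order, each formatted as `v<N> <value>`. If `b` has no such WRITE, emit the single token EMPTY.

Answer: v8 9
v12 30

Derivation:
Scan writes for key=b with version <= 13:
  v1 WRITE d 0 -> skip
  v2 WRITE e 23 -> skip
  v3 WRITE d 13 -> skip
  v4 WRITE a 19 -> skip
  v5 WRITE a 18 -> skip
  v6 WRITE e 23 -> skip
  v7 WRITE a 9 -> skip
  v8 WRITE b 9 -> keep
  v9 WRITE a 22 -> skip
  v10 WRITE e 3 -> skip
  v11 WRITE e 23 -> skip
  v12 WRITE b 30 -> keep
  v13 WRITE a 8 -> skip
  v14 WRITE d 10 -> skip
  v15 WRITE e 41 -> skip
  v16 WRITE b 36 -> drop (> snap)
  v17 WRITE d 35 -> skip
  v18 WRITE a 6 -> skip
  v19 WRITE b 28 -> drop (> snap)
  v20 WRITE c 8 -> skip
  v21 WRITE a 37 -> skip
  v22 WRITE d 29 -> skip
Collected: [(8, 9), (12, 30)]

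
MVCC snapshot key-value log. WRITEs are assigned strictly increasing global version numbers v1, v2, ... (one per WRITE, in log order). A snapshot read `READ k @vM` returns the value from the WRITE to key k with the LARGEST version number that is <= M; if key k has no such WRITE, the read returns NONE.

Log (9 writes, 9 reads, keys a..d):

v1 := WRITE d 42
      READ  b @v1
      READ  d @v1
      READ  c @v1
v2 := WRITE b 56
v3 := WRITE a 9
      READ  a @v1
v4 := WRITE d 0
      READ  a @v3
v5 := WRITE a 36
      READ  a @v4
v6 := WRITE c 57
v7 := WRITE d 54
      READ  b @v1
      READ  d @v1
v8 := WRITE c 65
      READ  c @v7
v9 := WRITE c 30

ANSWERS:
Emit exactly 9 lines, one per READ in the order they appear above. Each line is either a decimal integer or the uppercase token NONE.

Answer: NONE
42
NONE
NONE
9
9
NONE
42
57

Derivation:
v1: WRITE d=42  (d history now [(1, 42)])
READ b @v1: history=[] -> no version <= 1 -> NONE
READ d @v1: history=[(1, 42)] -> pick v1 -> 42
READ c @v1: history=[] -> no version <= 1 -> NONE
v2: WRITE b=56  (b history now [(2, 56)])
v3: WRITE a=9  (a history now [(3, 9)])
READ a @v1: history=[(3, 9)] -> no version <= 1 -> NONE
v4: WRITE d=0  (d history now [(1, 42), (4, 0)])
READ a @v3: history=[(3, 9)] -> pick v3 -> 9
v5: WRITE a=36  (a history now [(3, 9), (5, 36)])
READ a @v4: history=[(3, 9), (5, 36)] -> pick v3 -> 9
v6: WRITE c=57  (c history now [(6, 57)])
v7: WRITE d=54  (d history now [(1, 42), (4, 0), (7, 54)])
READ b @v1: history=[(2, 56)] -> no version <= 1 -> NONE
READ d @v1: history=[(1, 42), (4, 0), (7, 54)] -> pick v1 -> 42
v8: WRITE c=65  (c history now [(6, 57), (8, 65)])
READ c @v7: history=[(6, 57), (8, 65)] -> pick v6 -> 57
v9: WRITE c=30  (c history now [(6, 57), (8, 65), (9, 30)])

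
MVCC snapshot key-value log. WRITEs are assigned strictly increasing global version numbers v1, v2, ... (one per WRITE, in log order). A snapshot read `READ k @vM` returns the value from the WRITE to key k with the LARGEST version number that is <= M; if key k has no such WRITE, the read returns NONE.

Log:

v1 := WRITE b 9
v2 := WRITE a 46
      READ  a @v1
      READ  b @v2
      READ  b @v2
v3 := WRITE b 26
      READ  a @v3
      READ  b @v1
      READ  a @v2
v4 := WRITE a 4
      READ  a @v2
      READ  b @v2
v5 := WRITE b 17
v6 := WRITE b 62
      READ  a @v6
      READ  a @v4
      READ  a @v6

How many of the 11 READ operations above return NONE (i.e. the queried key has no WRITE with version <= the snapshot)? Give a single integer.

v1: WRITE b=9  (b history now [(1, 9)])
v2: WRITE a=46  (a history now [(2, 46)])
READ a @v1: history=[(2, 46)] -> no version <= 1 -> NONE
READ b @v2: history=[(1, 9)] -> pick v1 -> 9
READ b @v2: history=[(1, 9)] -> pick v1 -> 9
v3: WRITE b=26  (b history now [(1, 9), (3, 26)])
READ a @v3: history=[(2, 46)] -> pick v2 -> 46
READ b @v1: history=[(1, 9), (3, 26)] -> pick v1 -> 9
READ a @v2: history=[(2, 46)] -> pick v2 -> 46
v4: WRITE a=4  (a history now [(2, 46), (4, 4)])
READ a @v2: history=[(2, 46), (4, 4)] -> pick v2 -> 46
READ b @v2: history=[(1, 9), (3, 26)] -> pick v1 -> 9
v5: WRITE b=17  (b history now [(1, 9), (3, 26), (5, 17)])
v6: WRITE b=62  (b history now [(1, 9), (3, 26), (5, 17), (6, 62)])
READ a @v6: history=[(2, 46), (4, 4)] -> pick v4 -> 4
READ a @v4: history=[(2, 46), (4, 4)] -> pick v4 -> 4
READ a @v6: history=[(2, 46), (4, 4)] -> pick v4 -> 4
Read results in order: ['NONE', '9', '9', '46', '9', '46', '46', '9', '4', '4', '4']
NONE count = 1

Answer: 1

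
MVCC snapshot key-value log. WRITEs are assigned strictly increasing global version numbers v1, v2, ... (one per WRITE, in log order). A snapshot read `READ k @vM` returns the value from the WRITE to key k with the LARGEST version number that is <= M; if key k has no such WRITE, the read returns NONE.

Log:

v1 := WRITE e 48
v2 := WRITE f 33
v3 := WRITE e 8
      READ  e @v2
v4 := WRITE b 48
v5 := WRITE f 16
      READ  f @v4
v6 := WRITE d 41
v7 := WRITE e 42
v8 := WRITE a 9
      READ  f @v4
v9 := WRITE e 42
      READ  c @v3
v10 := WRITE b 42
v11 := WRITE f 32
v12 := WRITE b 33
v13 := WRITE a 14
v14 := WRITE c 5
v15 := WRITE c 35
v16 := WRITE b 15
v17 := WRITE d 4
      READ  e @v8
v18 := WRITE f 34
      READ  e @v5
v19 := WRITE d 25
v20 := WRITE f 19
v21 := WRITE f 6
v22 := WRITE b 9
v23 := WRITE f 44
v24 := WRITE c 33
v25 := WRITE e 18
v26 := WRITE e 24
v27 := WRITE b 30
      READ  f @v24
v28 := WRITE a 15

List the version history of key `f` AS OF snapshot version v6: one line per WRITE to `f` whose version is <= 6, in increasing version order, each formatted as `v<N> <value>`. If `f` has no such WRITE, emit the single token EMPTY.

Answer: v2 33
v5 16

Derivation:
Scan writes for key=f with version <= 6:
  v1 WRITE e 48 -> skip
  v2 WRITE f 33 -> keep
  v3 WRITE e 8 -> skip
  v4 WRITE b 48 -> skip
  v5 WRITE f 16 -> keep
  v6 WRITE d 41 -> skip
  v7 WRITE e 42 -> skip
  v8 WRITE a 9 -> skip
  v9 WRITE e 42 -> skip
  v10 WRITE b 42 -> skip
  v11 WRITE f 32 -> drop (> snap)
  v12 WRITE b 33 -> skip
  v13 WRITE a 14 -> skip
  v14 WRITE c 5 -> skip
  v15 WRITE c 35 -> skip
  v16 WRITE b 15 -> skip
  v17 WRITE d 4 -> skip
  v18 WRITE f 34 -> drop (> snap)
  v19 WRITE d 25 -> skip
  v20 WRITE f 19 -> drop (> snap)
  v21 WRITE f 6 -> drop (> snap)
  v22 WRITE b 9 -> skip
  v23 WRITE f 44 -> drop (> snap)
  v24 WRITE c 33 -> skip
  v25 WRITE e 18 -> skip
  v26 WRITE e 24 -> skip
  v27 WRITE b 30 -> skip
  v28 WRITE a 15 -> skip
Collected: [(2, 33), (5, 16)]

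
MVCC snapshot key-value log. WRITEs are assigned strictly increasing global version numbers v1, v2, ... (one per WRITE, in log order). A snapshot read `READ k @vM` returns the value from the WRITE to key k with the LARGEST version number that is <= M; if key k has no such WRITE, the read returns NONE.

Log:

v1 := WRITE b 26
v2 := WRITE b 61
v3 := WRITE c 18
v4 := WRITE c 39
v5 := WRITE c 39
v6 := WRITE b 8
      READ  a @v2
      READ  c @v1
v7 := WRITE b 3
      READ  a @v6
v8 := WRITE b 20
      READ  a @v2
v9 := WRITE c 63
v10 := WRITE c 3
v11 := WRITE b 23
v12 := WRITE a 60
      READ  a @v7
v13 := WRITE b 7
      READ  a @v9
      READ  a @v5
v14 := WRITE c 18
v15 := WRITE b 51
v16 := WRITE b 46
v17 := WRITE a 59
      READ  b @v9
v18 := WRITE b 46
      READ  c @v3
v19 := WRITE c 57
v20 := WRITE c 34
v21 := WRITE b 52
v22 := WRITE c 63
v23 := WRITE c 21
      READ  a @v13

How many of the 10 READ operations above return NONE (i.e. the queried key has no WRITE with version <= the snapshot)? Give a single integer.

Answer: 7

Derivation:
v1: WRITE b=26  (b history now [(1, 26)])
v2: WRITE b=61  (b history now [(1, 26), (2, 61)])
v3: WRITE c=18  (c history now [(3, 18)])
v4: WRITE c=39  (c history now [(3, 18), (4, 39)])
v5: WRITE c=39  (c history now [(3, 18), (4, 39), (5, 39)])
v6: WRITE b=8  (b history now [(1, 26), (2, 61), (6, 8)])
READ a @v2: history=[] -> no version <= 2 -> NONE
READ c @v1: history=[(3, 18), (4, 39), (5, 39)] -> no version <= 1 -> NONE
v7: WRITE b=3  (b history now [(1, 26), (2, 61), (6, 8), (7, 3)])
READ a @v6: history=[] -> no version <= 6 -> NONE
v8: WRITE b=20  (b history now [(1, 26), (2, 61), (6, 8), (7, 3), (8, 20)])
READ a @v2: history=[] -> no version <= 2 -> NONE
v9: WRITE c=63  (c history now [(3, 18), (4, 39), (5, 39), (9, 63)])
v10: WRITE c=3  (c history now [(3, 18), (4, 39), (5, 39), (9, 63), (10, 3)])
v11: WRITE b=23  (b history now [(1, 26), (2, 61), (6, 8), (7, 3), (8, 20), (11, 23)])
v12: WRITE a=60  (a history now [(12, 60)])
READ a @v7: history=[(12, 60)] -> no version <= 7 -> NONE
v13: WRITE b=7  (b history now [(1, 26), (2, 61), (6, 8), (7, 3), (8, 20), (11, 23), (13, 7)])
READ a @v9: history=[(12, 60)] -> no version <= 9 -> NONE
READ a @v5: history=[(12, 60)] -> no version <= 5 -> NONE
v14: WRITE c=18  (c history now [(3, 18), (4, 39), (5, 39), (9, 63), (10, 3), (14, 18)])
v15: WRITE b=51  (b history now [(1, 26), (2, 61), (6, 8), (7, 3), (8, 20), (11, 23), (13, 7), (15, 51)])
v16: WRITE b=46  (b history now [(1, 26), (2, 61), (6, 8), (7, 3), (8, 20), (11, 23), (13, 7), (15, 51), (16, 46)])
v17: WRITE a=59  (a history now [(12, 60), (17, 59)])
READ b @v9: history=[(1, 26), (2, 61), (6, 8), (7, 3), (8, 20), (11, 23), (13, 7), (15, 51), (16, 46)] -> pick v8 -> 20
v18: WRITE b=46  (b history now [(1, 26), (2, 61), (6, 8), (7, 3), (8, 20), (11, 23), (13, 7), (15, 51), (16, 46), (18, 46)])
READ c @v3: history=[(3, 18), (4, 39), (5, 39), (9, 63), (10, 3), (14, 18)] -> pick v3 -> 18
v19: WRITE c=57  (c history now [(3, 18), (4, 39), (5, 39), (9, 63), (10, 3), (14, 18), (19, 57)])
v20: WRITE c=34  (c history now [(3, 18), (4, 39), (5, 39), (9, 63), (10, 3), (14, 18), (19, 57), (20, 34)])
v21: WRITE b=52  (b history now [(1, 26), (2, 61), (6, 8), (7, 3), (8, 20), (11, 23), (13, 7), (15, 51), (16, 46), (18, 46), (21, 52)])
v22: WRITE c=63  (c history now [(3, 18), (4, 39), (5, 39), (9, 63), (10, 3), (14, 18), (19, 57), (20, 34), (22, 63)])
v23: WRITE c=21  (c history now [(3, 18), (4, 39), (5, 39), (9, 63), (10, 3), (14, 18), (19, 57), (20, 34), (22, 63), (23, 21)])
READ a @v13: history=[(12, 60), (17, 59)] -> pick v12 -> 60
Read results in order: ['NONE', 'NONE', 'NONE', 'NONE', 'NONE', 'NONE', 'NONE', '20', '18', '60']
NONE count = 7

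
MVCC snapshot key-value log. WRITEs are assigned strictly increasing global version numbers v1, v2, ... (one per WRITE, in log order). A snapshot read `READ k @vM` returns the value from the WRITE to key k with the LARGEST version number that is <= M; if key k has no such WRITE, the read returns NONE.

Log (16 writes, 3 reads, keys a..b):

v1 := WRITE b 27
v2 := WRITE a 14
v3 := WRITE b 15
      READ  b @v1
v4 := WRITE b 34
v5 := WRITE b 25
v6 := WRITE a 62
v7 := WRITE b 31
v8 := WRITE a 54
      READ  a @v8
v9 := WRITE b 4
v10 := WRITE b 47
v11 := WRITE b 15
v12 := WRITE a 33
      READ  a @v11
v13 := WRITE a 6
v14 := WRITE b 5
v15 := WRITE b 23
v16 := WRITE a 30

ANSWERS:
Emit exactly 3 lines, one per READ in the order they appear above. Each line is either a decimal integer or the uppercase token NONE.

v1: WRITE b=27  (b history now [(1, 27)])
v2: WRITE a=14  (a history now [(2, 14)])
v3: WRITE b=15  (b history now [(1, 27), (3, 15)])
READ b @v1: history=[(1, 27), (3, 15)] -> pick v1 -> 27
v4: WRITE b=34  (b history now [(1, 27), (3, 15), (4, 34)])
v5: WRITE b=25  (b history now [(1, 27), (3, 15), (4, 34), (5, 25)])
v6: WRITE a=62  (a history now [(2, 14), (6, 62)])
v7: WRITE b=31  (b history now [(1, 27), (3, 15), (4, 34), (5, 25), (7, 31)])
v8: WRITE a=54  (a history now [(2, 14), (6, 62), (8, 54)])
READ a @v8: history=[(2, 14), (6, 62), (8, 54)] -> pick v8 -> 54
v9: WRITE b=4  (b history now [(1, 27), (3, 15), (4, 34), (5, 25), (7, 31), (9, 4)])
v10: WRITE b=47  (b history now [(1, 27), (3, 15), (4, 34), (5, 25), (7, 31), (9, 4), (10, 47)])
v11: WRITE b=15  (b history now [(1, 27), (3, 15), (4, 34), (5, 25), (7, 31), (9, 4), (10, 47), (11, 15)])
v12: WRITE a=33  (a history now [(2, 14), (6, 62), (8, 54), (12, 33)])
READ a @v11: history=[(2, 14), (6, 62), (8, 54), (12, 33)] -> pick v8 -> 54
v13: WRITE a=6  (a history now [(2, 14), (6, 62), (8, 54), (12, 33), (13, 6)])
v14: WRITE b=5  (b history now [(1, 27), (3, 15), (4, 34), (5, 25), (7, 31), (9, 4), (10, 47), (11, 15), (14, 5)])
v15: WRITE b=23  (b history now [(1, 27), (3, 15), (4, 34), (5, 25), (7, 31), (9, 4), (10, 47), (11, 15), (14, 5), (15, 23)])
v16: WRITE a=30  (a history now [(2, 14), (6, 62), (8, 54), (12, 33), (13, 6), (16, 30)])

Answer: 27
54
54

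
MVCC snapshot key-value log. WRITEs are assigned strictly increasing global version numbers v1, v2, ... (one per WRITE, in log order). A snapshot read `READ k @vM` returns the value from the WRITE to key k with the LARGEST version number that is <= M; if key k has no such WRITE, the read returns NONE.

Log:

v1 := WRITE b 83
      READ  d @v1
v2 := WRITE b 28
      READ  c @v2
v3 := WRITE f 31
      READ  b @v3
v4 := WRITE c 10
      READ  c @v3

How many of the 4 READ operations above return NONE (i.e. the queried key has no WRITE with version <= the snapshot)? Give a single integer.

Answer: 3

Derivation:
v1: WRITE b=83  (b history now [(1, 83)])
READ d @v1: history=[] -> no version <= 1 -> NONE
v2: WRITE b=28  (b history now [(1, 83), (2, 28)])
READ c @v2: history=[] -> no version <= 2 -> NONE
v3: WRITE f=31  (f history now [(3, 31)])
READ b @v3: history=[(1, 83), (2, 28)] -> pick v2 -> 28
v4: WRITE c=10  (c history now [(4, 10)])
READ c @v3: history=[(4, 10)] -> no version <= 3 -> NONE
Read results in order: ['NONE', 'NONE', '28', 'NONE']
NONE count = 3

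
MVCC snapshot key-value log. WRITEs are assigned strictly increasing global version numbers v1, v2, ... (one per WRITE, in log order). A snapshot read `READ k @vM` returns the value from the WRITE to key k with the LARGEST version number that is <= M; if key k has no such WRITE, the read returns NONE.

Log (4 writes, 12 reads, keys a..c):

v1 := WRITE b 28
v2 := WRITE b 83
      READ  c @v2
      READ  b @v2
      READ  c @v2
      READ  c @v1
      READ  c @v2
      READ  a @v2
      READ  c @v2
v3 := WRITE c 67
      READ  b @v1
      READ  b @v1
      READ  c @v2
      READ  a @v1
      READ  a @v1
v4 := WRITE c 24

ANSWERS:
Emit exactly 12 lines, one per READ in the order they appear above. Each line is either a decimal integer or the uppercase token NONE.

Answer: NONE
83
NONE
NONE
NONE
NONE
NONE
28
28
NONE
NONE
NONE

Derivation:
v1: WRITE b=28  (b history now [(1, 28)])
v2: WRITE b=83  (b history now [(1, 28), (2, 83)])
READ c @v2: history=[] -> no version <= 2 -> NONE
READ b @v2: history=[(1, 28), (2, 83)] -> pick v2 -> 83
READ c @v2: history=[] -> no version <= 2 -> NONE
READ c @v1: history=[] -> no version <= 1 -> NONE
READ c @v2: history=[] -> no version <= 2 -> NONE
READ a @v2: history=[] -> no version <= 2 -> NONE
READ c @v2: history=[] -> no version <= 2 -> NONE
v3: WRITE c=67  (c history now [(3, 67)])
READ b @v1: history=[(1, 28), (2, 83)] -> pick v1 -> 28
READ b @v1: history=[(1, 28), (2, 83)] -> pick v1 -> 28
READ c @v2: history=[(3, 67)] -> no version <= 2 -> NONE
READ a @v1: history=[] -> no version <= 1 -> NONE
READ a @v1: history=[] -> no version <= 1 -> NONE
v4: WRITE c=24  (c history now [(3, 67), (4, 24)])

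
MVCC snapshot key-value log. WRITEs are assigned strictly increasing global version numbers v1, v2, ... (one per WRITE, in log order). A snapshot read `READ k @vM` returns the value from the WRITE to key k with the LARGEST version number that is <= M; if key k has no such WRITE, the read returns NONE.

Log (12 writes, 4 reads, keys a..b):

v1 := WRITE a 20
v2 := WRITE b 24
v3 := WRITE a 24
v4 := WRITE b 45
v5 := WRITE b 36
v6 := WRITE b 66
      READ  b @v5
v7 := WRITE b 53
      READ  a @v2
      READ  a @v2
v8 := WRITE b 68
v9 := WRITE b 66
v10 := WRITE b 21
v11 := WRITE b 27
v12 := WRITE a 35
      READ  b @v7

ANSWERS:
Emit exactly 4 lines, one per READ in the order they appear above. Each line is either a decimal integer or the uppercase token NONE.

v1: WRITE a=20  (a history now [(1, 20)])
v2: WRITE b=24  (b history now [(2, 24)])
v3: WRITE a=24  (a history now [(1, 20), (3, 24)])
v4: WRITE b=45  (b history now [(2, 24), (4, 45)])
v5: WRITE b=36  (b history now [(2, 24), (4, 45), (5, 36)])
v6: WRITE b=66  (b history now [(2, 24), (4, 45), (5, 36), (6, 66)])
READ b @v5: history=[(2, 24), (4, 45), (5, 36), (6, 66)] -> pick v5 -> 36
v7: WRITE b=53  (b history now [(2, 24), (4, 45), (5, 36), (6, 66), (7, 53)])
READ a @v2: history=[(1, 20), (3, 24)] -> pick v1 -> 20
READ a @v2: history=[(1, 20), (3, 24)] -> pick v1 -> 20
v8: WRITE b=68  (b history now [(2, 24), (4, 45), (5, 36), (6, 66), (7, 53), (8, 68)])
v9: WRITE b=66  (b history now [(2, 24), (4, 45), (5, 36), (6, 66), (7, 53), (8, 68), (9, 66)])
v10: WRITE b=21  (b history now [(2, 24), (4, 45), (5, 36), (6, 66), (7, 53), (8, 68), (9, 66), (10, 21)])
v11: WRITE b=27  (b history now [(2, 24), (4, 45), (5, 36), (6, 66), (7, 53), (8, 68), (9, 66), (10, 21), (11, 27)])
v12: WRITE a=35  (a history now [(1, 20), (3, 24), (12, 35)])
READ b @v7: history=[(2, 24), (4, 45), (5, 36), (6, 66), (7, 53), (8, 68), (9, 66), (10, 21), (11, 27)] -> pick v7 -> 53

Answer: 36
20
20
53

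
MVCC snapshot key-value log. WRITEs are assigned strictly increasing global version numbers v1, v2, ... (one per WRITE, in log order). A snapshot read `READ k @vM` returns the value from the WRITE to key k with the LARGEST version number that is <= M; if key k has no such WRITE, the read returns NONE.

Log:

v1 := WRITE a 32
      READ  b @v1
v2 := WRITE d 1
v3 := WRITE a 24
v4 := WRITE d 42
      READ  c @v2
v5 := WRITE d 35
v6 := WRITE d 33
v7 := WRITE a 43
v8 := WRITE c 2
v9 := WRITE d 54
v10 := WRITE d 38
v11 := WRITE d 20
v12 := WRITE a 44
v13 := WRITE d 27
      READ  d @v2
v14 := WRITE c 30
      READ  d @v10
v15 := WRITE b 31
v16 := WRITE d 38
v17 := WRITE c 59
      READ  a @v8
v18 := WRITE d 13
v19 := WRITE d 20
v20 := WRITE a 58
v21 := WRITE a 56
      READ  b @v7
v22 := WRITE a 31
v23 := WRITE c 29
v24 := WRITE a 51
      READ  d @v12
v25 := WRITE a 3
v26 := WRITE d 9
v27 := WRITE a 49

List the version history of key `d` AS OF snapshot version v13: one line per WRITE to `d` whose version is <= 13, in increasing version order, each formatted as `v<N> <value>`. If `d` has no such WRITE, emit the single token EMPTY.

Scan writes for key=d with version <= 13:
  v1 WRITE a 32 -> skip
  v2 WRITE d 1 -> keep
  v3 WRITE a 24 -> skip
  v4 WRITE d 42 -> keep
  v5 WRITE d 35 -> keep
  v6 WRITE d 33 -> keep
  v7 WRITE a 43 -> skip
  v8 WRITE c 2 -> skip
  v9 WRITE d 54 -> keep
  v10 WRITE d 38 -> keep
  v11 WRITE d 20 -> keep
  v12 WRITE a 44 -> skip
  v13 WRITE d 27 -> keep
  v14 WRITE c 30 -> skip
  v15 WRITE b 31 -> skip
  v16 WRITE d 38 -> drop (> snap)
  v17 WRITE c 59 -> skip
  v18 WRITE d 13 -> drop (> snap)
  v19 WRITE d 20 -> drop (> snap)
  v20 WRITE a 58 -> skip
  v21 WRITE a 56 -> skip
  v22 WRITE a 31 -> skip
  v23 WRITE c 29 -> skip
  v24 WRITE a 51 -> skip
  v25 WRITE a 3 -> skip
  v26 WRITE d 9 -> drop (> snap)
  v27 WRITE a 49 -> skip
Collected: [(2, 1), (4, 42), (5, 35), (6, 33), (9, 54), (10, 38), (11, 20), (13, 27)]

Answer: v2 1
v4 42
v5 35
v6 33
v9 54
v10 38
v11 20
v13 27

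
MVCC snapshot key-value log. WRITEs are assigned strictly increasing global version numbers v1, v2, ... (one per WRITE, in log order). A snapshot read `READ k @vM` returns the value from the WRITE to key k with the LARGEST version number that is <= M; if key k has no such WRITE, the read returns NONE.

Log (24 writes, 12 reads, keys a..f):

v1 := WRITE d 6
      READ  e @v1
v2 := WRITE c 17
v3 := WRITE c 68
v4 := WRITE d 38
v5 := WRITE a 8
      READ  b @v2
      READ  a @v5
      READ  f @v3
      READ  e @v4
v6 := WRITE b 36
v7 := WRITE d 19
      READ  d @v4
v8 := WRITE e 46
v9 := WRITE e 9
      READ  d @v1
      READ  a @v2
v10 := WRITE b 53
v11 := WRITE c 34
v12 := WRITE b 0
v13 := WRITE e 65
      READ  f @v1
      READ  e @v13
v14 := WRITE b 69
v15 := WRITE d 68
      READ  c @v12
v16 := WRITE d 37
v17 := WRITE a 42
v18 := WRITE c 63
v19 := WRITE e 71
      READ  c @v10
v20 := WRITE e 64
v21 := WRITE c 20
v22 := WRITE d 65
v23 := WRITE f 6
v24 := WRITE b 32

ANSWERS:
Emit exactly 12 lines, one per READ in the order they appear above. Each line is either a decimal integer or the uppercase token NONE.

Answer: NONE
NONE
8
NONE
NONE
38
6
NONE
NONE
65
34
68

Derivation:
v1: WRITE d=6  (d history now [(1, 6)])
READ e @v1: history=[] -> no version <= 1 -> NONE
v2: WRITE c=17  (c history now [(2, 17)])
v3: WRITE c=68  (c history now [(2, 17), (3, 68)])
v4: WRITE d=38  (d history now [(1, 6), (4, 38)])
v5: WRITE a=8  (a history now [(5, 8)])
READ b @v2: history=[] -> no version <= 2 -> NONE
READ a @v5: history=[(5, 8)] -> pick v5 -> 8
READ f @v3: history=[] -> no version <= 3 -> NONE
READ e @v4: history=[] -> no version <= 4 -> NONE
v6: WRITE b=36  (b history now [(6, 36)])
v7: WRITE d=19  (d history now [(1, 6), (4, 38), (7, 19)])
READ d @v4: history=[(1, 6), (4, 38), (7, 19)] -> pick v4 -> 38
v8: WRITE e=46  (e history now [(8, 46)])
v9: WRITE e=9  (e history now [(8, 46), (9, 9)])
READ d @v1: history=[(1, 6), (4, 38), (7, 19)] -> pick v1 -> 6
READ a @v2: history=[(5, 8)] -> no version <= 2 -> NONE
v10: WRITE b=53  (b history now [(6, 36), (10, 53)])
v11: WRITE c=34  (c history now [(2, 17), (3, 68), (11, 34)])
v12: WRITE b=0  (b history now [(6, 36), (10, 53), (12, 0)])
v13: WRITE e=65  (e history now [(8, 46), (9, 9), (13, 65)])
READ f @v1: history=[] -> no version <= 1 -> NONE
READ e @v13: history=[(8, 46), (9, 9), (13, 65)] -> pick v13 -> 65
v14: WRITE b=69  (b history now [(6, 36), (10, 53), (12, 0), (14, 69)])
v15: WRITE d=68  (d history now [(1, 6), (4, 38), (7, 19), (15, 68)])
READ c @v12: history=[(2, 17), (3, 68), (11, 34)] -> pick v11 -> 34
v16: WRITE d=37  (d history now [(1, 6), (4, 38), (7, 19), (15, 68), (16, 37)])
v17: WRITE a=42  (a history now [(5, 8), (17, 42)])
v18: WRITE c=63  (c history now [(2, 17), (3, 68), (11, 34), (18, 63)])
v19: WRITE e=71  (e history now [(8, 46), (9, 9), (13, 65), (19, 71)])
READ c @v10: history=[(2, 17), (3, 68), (11, 34), (18, 63)] -> pick v3 -> 68
v20: WRITE e=64  (e history now [(8, 46), (9, 9), (13, 65), (19, 71), (20, 64)])
v21: WRITE c=20  (c history now [(2, 17), (3, 68), (11, 34), (18, 63), (21, 20)])
v22: WRITE d=65  (d history now [(1, 6), (4, 38), (7, 19), (15, 68), (16, 37), (22, 65)])
v23: WRITE f=6  (f history now [(23, 6)])
v24: WRITE b=32  (b history now [(6, 36), (10, 53), (12, 0), (14, 69), (24, 32)])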